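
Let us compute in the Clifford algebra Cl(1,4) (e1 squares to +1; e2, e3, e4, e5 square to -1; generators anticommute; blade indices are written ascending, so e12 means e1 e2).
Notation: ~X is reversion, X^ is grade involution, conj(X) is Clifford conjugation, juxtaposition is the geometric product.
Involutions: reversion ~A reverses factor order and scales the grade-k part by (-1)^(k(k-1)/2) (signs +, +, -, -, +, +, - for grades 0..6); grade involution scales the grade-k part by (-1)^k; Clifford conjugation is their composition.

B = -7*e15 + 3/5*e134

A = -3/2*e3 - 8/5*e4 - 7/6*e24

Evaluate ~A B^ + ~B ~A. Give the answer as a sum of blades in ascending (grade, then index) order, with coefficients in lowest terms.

first term: -24/25*e13 + 9/10*e14 - 7/10*e123 - 21/2*e135 - 56/5*e145 - 49/6*e1245
second term: -24/25*e13 + 9/10*e14 + 7/10*e123 + 21/2*e135 + 56/5*e145 + 49/6*e1245
Answer: -48/25*e13 + 9/5*e14


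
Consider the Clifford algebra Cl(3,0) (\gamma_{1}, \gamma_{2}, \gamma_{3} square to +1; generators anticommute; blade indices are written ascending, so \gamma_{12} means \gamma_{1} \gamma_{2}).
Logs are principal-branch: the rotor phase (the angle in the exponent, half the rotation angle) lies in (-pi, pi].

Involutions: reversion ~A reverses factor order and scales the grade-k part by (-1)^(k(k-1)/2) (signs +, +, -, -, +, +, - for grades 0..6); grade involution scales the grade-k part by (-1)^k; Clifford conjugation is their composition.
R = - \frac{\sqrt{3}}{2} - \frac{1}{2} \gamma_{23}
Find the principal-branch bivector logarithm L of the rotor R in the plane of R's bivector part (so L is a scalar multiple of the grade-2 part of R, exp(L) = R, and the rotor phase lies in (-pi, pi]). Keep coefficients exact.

The scalar part of R is - \frac{\sqrt{3}}{2}, so the principal-branch rotor phase is pinned; divide the bivector part by its sine to get the unit plane — L is the phase times that plane.
Concretely: cos(phase) = - \frac{\sqrt{3}}{2} gives phase = ±\frac{5 \pi}{6}, and since phase/sin(phase) is even the sign is immaterial: L = (phase/sin(phase)) * <R>_2 = (\frac{5 \pi}{3}) * <R>_2.
Answer: - \frac{5 \pi}{6} \gamma_{23}


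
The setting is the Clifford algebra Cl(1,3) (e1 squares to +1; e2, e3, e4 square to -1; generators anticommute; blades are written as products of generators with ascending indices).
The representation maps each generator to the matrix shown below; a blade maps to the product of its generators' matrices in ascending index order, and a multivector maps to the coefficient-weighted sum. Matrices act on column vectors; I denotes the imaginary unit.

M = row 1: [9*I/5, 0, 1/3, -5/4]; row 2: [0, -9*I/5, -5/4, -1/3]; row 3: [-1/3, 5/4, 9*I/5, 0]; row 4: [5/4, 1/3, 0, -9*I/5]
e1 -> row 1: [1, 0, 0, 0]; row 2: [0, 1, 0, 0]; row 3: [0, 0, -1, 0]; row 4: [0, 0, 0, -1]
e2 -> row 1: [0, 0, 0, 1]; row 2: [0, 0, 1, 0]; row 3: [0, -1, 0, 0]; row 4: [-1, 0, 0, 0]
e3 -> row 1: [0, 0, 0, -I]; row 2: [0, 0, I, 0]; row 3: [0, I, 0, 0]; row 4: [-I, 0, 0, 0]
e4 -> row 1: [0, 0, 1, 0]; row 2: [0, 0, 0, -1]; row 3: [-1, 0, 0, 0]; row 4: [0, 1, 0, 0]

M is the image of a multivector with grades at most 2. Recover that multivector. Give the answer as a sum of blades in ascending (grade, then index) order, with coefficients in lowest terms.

Method: the blade images are trace-orthogonal — tr(rho(e_A) rho(e_B)^-1) = 4 if A = B and 0 otherwise — and rho(e_A)^-1 = (e_A)^2 * rho(e_A) with (e_A)^2 = +1 or -1, so the coefficient of e_A in the preimage is (e_A)^2 * tr(M rho(e_A))/4.
Nonzero projections over blades of grade <= 2: e2: (e2)^2 = -1, tr(M rho(e2)) = 5, coefficient -5/4; e4: (e4)^2 = -1, tr(M rho(e4)) = -4/3, coefficient 1/3; e2 e3: (e2 e3)^2 = -1, tr(M rho(e2 e3)) = 36/5, coefficient -9/5. Every other blade of grade <= 2 projects to 0.
Answer: -5/4*e2 + 1/3*e4 - 9/5*e2 e3


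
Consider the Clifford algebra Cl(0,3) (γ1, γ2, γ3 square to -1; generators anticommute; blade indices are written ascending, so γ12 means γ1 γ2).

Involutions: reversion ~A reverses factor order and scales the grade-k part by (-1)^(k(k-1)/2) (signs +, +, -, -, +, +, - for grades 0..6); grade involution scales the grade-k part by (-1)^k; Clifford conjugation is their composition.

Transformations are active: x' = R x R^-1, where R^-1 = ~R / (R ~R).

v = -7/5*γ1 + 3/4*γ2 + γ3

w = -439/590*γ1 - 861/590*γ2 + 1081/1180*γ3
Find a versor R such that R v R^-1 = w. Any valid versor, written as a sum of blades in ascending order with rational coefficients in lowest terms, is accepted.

Since q(v) = q(w) = -1409/400, the sum R = v + w = -253/118*γ1 - 837/1180*γ2 + 2261/1180*γ3 does the job whenever invertible.
Answer: -253/118*γ1 - 837/1180*γ2 + 2261/1180*γ3


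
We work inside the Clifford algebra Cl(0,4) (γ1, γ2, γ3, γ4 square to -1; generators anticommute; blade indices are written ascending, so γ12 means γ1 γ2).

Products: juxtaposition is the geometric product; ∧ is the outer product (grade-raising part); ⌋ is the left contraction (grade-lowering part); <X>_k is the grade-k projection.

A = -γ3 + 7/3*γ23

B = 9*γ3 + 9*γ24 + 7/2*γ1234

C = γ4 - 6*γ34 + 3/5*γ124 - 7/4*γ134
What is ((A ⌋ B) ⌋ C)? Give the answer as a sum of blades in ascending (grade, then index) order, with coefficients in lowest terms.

step 1: 9 - 49/6*γ14 + 7/2*γ124
step 2: 21/10 - 49/10*γ2 + 343/24*γ3 + 9*γ4 - 54*γ34 + 27/5*γ124 - 63/4*γ134
Answer: 21/10 - 49/10*γ2 + 343/24*γ3 + 9*γ4 - 54*γ34 + 27/5*γ124 - 63/4*γ134


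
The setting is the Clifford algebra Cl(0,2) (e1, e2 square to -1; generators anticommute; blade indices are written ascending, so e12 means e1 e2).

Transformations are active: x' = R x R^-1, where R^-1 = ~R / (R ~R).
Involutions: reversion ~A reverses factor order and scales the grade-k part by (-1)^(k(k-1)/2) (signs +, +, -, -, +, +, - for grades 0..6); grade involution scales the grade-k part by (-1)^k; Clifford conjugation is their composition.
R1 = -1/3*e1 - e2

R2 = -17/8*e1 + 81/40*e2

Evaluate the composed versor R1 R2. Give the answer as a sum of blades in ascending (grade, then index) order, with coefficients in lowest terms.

Distribute over the terms of R1 (each basis-blade product reordered to ascending indices, repeated generators contracted through their squares):
(-1/3*e1) R2 = -17/24 - 27/40*e12
(-e2) R2 = 81/40 - 17/8*e12
Summing the partial products and collecting blades:
Answer: 79/60 - 14/5*e12


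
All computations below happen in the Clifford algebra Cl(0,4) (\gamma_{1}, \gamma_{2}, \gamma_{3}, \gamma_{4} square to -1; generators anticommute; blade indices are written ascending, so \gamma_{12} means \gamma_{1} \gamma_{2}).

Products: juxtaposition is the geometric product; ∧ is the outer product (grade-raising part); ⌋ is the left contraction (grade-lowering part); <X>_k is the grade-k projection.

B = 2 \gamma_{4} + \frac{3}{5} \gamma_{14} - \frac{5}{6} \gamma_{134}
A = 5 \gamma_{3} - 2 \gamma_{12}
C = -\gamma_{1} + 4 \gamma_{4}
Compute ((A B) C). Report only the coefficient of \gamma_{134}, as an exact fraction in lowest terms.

step 1: -\frac{25}{6} \gamma_{14} - \frac{6}{5} \gamma_{24} + 10 \gamma_{34} - 4 \gamma_{124} - 3 \gamma_{134} + \frac{5}{3} \gamma_{234}
step 2: \frac{50}{3} \gamma_{1} + \frac{24}{5} \gamma_{2} - 40 \gamma_{3} + \frac{25}{6} \gamma_{4} + 16 \gamma_{12} + 12 \gamma_{13} - \frac{20}{3} \gamma_{23} - 4 \gamma_{24} - 3 \gamma_{34} + \frac{6}{5} \gamma_{124} - 10 \gamma_{134} + \frac{5}{3} \gamma_{1234}
Answer: -10


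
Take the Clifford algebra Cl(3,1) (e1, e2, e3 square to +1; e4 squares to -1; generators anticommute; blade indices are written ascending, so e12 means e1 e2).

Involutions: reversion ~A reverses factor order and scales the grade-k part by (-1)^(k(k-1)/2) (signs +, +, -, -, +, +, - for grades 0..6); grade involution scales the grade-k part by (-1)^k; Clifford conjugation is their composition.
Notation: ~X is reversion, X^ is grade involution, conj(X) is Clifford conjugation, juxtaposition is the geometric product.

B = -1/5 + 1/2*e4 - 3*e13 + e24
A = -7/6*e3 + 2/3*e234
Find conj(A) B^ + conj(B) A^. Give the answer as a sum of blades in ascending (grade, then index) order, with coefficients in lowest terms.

first term: 7/2*e1 - 9/10*e3 + 1/3*e23 - 7/12*e34 - 2*e124 - 13/10*e234
second term: 7/2*e1 - 9/10*e3 - 1/3*e23 + 7/12*e34 + 2*e124 + 13/10*e234
Answer: 7*e1 - 9/5*e3


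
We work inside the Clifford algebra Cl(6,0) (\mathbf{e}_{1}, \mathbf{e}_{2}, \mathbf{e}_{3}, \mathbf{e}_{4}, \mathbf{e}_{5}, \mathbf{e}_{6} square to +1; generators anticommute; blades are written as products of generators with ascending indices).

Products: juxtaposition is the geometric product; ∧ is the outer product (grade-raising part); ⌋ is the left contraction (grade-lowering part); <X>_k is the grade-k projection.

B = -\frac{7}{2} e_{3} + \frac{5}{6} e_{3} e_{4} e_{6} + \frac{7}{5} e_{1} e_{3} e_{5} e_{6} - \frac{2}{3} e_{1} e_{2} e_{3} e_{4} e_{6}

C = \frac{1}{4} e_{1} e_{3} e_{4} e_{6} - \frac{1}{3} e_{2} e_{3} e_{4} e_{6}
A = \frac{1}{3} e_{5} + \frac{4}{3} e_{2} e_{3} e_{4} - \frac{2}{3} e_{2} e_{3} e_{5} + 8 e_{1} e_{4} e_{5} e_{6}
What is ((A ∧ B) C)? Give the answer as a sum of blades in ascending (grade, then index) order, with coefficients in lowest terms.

step 1: \frac{7}{6} e_{3} e_{5} + \frac{5}{18} e_{3} e_{4} e_{5} e_{6} + 28 e_{1} e_{3} e_{4} e_{5} e_{6} - \frac{2}{9} e_{1} e_{2} e_{3} e_{4} e_{5} e_{6}
step 2: -7 e_{5} - \frac{31}{216} e_{1} e_{5} + \frac{1}{27} e_{2} e_{5} + \frac{28}{3} e_{1} e_{2} e_{5} + \frac{7}{24} e_{1} e_{4} e_{5} e_{6} - \frac{7}{18} e_{2} e_{4} e_{5} e_{6}
Answer: -7 e_{5} - \frac{31}{216} e_{1} e_{5} + \frac{1}{27} e_{2} e_{5} + \frac{28}{3} e_{1} e_{2} e_{5} + \frac{7}{24} e_{1} e_{4} e_{5} e_{6} - \frac{7}{18} e_{2} e_{4} e_{5} e_{6}


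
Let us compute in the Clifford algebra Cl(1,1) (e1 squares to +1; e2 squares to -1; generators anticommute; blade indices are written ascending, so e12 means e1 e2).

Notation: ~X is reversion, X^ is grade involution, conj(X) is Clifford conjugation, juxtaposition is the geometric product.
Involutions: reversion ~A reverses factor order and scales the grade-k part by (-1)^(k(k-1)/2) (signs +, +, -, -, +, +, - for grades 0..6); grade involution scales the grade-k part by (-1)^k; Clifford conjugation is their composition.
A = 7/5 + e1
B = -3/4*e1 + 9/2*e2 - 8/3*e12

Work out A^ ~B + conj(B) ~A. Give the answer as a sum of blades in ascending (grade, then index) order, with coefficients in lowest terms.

first term: 3/4 - 21/20*e1 + 109/30*e2 - 23/30*e12
second term: 3/4 + 21/20*e1 - 269/30*e2 + 247/30*e12
Answer: 3/2 - 16/3*e2 + 112/15*e12


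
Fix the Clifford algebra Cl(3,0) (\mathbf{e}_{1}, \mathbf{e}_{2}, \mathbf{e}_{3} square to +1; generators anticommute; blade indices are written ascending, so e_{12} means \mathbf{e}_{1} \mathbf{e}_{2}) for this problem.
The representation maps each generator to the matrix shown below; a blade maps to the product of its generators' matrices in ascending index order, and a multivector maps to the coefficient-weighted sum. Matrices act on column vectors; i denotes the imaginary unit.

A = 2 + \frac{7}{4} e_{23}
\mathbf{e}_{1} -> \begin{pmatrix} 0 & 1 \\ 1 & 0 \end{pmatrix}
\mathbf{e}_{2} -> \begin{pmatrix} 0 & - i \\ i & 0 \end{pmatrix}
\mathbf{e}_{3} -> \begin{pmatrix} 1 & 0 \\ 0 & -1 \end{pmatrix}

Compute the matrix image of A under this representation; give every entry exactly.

Bivector images (products of the table entries): rho(e_{23}) = rho(\mathbf{e}_{2})rho(\mathbf{e}_{3}) = \begin{pmatrix} 0 & i \\ i & 0 \end{pmatrix}.
M = (2)*1 + (\frac{7}{4})*rho(e_{23}), summed entrywise (1 is the identity matrix):
Answer: \begin{pmatrix} 2 & \frac{7 i}{4} \\ \frac{7 i}{4} & 2 \end{pmatrix}


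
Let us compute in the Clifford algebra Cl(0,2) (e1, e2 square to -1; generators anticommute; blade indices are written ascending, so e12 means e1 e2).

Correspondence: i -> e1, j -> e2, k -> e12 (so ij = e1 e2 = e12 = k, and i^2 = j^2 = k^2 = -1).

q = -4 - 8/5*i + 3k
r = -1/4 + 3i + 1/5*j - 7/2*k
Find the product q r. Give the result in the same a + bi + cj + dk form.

In blades: q = -4 - 8/5*e1 + 3*e12, r = -1/4 + 3*e1 + 1/5*e2 - 7/2*e12.
Distribute q over r term by term (generator squares from the signature, products reordered to ascending indices): (-4)*r = 1 - 12*e1 - 4/5*e2 + 14*e12; (-8/5*e1)*r = 24/5 + 2/5*e1 - 28/5*e2 - 8/25*e12; (3*e12)*r = 21/2 - 3/5*e1 + 9*e2 - 3/4*e12.
Sum: 163/10 - 61/5*e1 + 13/5*e2 + 1293/100*e12; translating back through the correspondence:
Answer: 163/10 - 61/5*i + 13/5*j + 1293/100*k


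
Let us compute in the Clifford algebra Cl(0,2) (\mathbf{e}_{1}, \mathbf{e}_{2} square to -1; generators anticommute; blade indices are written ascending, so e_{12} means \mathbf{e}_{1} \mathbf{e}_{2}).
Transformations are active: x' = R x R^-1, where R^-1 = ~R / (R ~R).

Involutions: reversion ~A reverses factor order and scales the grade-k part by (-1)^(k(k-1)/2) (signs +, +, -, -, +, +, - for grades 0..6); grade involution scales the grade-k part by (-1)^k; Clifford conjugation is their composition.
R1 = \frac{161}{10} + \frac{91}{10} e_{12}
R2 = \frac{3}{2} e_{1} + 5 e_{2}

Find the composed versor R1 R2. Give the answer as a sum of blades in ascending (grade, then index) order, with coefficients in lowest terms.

Distribute over the terms of R1 (each basis-blade product reordered to ascending indices, repeated generators contracted through their squares):
(\frac{161}{10}) R2 = \frac{483}{20} e_{1} + \frac{161}{2} e_{2}
(\frac{91}{10} e_{12}) R2 = -\frac{91}{2} e_{1} + \frac{273}{20} e_{2}
Summing the partial products and collecting blades:
Answer: -\frac{427}{20} e_{1} + \frac{1883}{20} e_{2}


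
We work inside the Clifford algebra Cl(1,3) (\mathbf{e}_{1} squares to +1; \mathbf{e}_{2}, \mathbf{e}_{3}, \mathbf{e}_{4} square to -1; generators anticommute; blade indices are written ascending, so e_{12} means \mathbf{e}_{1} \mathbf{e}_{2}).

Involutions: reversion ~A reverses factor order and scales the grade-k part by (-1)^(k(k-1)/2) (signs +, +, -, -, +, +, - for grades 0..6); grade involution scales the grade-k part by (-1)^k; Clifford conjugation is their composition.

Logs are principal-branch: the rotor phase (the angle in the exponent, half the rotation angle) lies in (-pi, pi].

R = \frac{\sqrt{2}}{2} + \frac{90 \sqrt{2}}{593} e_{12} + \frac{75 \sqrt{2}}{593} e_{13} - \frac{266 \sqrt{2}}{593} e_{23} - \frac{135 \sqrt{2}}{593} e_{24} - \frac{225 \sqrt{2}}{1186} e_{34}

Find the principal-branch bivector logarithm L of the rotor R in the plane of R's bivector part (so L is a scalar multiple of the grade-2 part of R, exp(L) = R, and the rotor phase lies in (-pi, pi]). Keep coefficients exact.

The scalar part of R is \frac{\sqrt{2}}{2}, so the principal-branch rotor phase is pinned; divide the bivector part by its sine to get the unit plane — L is the phase times that plane.
Concretely: cos(phase) = \frac{\sqrt{2}}{2} gives phase = ±\frac{\pi}{4}, and since phase/sin(phase) is even the sign is immaterial: L = (phase/sin(phase)) * <R>_2 = (\frac{\sqrt{2} \pi}{4}) * <R>_2.
Answer: \frac{45 \pi}{593} e_{12} + \frac{75 \pi}{1186} e_{13} - \frac{133 \pi}{593} e_{23} - \frac{135 \pi}{1186} e_{24} - \frac{225 \pi}{2372} e_{34}


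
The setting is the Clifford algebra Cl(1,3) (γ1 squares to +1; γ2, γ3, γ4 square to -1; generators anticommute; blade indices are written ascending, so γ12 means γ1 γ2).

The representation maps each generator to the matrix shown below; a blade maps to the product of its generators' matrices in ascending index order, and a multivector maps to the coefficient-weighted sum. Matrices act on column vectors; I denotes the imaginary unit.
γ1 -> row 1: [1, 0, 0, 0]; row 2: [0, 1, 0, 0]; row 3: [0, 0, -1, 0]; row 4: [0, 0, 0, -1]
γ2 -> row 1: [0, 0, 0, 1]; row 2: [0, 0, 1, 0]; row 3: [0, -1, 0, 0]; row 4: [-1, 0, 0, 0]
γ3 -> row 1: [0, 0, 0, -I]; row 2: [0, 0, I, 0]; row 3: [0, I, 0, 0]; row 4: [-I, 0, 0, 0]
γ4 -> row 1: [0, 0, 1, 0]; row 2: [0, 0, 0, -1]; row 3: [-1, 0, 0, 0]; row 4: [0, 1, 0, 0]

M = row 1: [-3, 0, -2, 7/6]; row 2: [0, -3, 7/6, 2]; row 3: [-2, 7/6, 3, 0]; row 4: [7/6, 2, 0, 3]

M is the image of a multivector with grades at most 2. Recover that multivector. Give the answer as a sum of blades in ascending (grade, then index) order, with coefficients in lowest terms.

Method: the blade images are trace-orthogonal — tr(rho(e_A) rho(e_B)^-1) = 4 if A = B and 0 otherwise — and rho(e_A)^-1 = (e_A)^2 * rho(e_A) with (e_A)^2 = +1 or -1, so the coefficient of e_A in the preimage is (e_A)^2 * tr(M rho(e_A))/4.
Nonzero projections over blades of grade <= 2: γ1: (γ1)^2 = +1, tr(M rho(γ1)) = -12, coefficient -3; γ12: (γ12)^2 = +1, tr(M rho(γ12)) = 14/3, coefficient 7/6; γ14: (γ14)^2 = +1, tr(M rho(γ14)) = -8, coefficient -2. Every other blade of grade <= 2 projects to 0.
Answer: -3*γ1 + 7/6*γ12 - 2*γ14


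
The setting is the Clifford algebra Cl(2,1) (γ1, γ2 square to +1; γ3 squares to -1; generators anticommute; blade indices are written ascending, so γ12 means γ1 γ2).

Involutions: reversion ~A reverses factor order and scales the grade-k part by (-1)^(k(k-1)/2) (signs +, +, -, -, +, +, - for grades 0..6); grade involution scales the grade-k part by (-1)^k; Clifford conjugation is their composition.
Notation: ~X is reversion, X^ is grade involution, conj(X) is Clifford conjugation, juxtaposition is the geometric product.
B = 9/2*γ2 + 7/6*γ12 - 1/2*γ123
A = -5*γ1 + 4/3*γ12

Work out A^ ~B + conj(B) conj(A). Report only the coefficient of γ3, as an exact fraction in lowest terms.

first term: 14/9 + 6*γ1 - 35/6*γ2 - 2/3*γ3 + 45/2*γ12 + 5/2*γ23
second term: -14/9 - 6*γ1 + 35/6*γ2 - 2/3*γ3 + 45/2*γ12 - 5/2*γ23
Answer: -4/3


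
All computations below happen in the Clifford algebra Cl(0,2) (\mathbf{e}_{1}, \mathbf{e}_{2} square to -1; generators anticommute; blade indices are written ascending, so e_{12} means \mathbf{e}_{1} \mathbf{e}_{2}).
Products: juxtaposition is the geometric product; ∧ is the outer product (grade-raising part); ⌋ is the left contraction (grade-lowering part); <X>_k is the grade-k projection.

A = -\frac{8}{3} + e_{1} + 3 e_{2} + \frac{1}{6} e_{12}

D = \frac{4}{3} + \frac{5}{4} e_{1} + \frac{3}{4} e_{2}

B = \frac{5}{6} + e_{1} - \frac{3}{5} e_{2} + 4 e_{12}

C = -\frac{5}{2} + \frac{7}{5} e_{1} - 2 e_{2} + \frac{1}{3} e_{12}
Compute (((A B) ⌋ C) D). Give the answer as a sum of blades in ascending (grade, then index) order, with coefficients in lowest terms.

step 1: -\frac{94}{45} + \frac{154}{15} e_{1} + \frac{4}{15} e_{2} - \frac{2543}{180} e_{12}
step 2: -\frac{10553}{2700} - \frac{638}{225} e_{1} + \frac{34}{45} e_{2} - \frac{94}{135} e_{12}
step 3: -\frac{4523}{2025} - \frac{9773}{1200} e_{1} - \frac{30179}{10800} e_{2} - \frac{8099}{2025} e_{12}
Answer: -\frac{4523}{2025} - \frac{9773}{1200} e_{1} - \frac{30179}{10800} e_{2} - \frac{8099}{2025} e_{12}


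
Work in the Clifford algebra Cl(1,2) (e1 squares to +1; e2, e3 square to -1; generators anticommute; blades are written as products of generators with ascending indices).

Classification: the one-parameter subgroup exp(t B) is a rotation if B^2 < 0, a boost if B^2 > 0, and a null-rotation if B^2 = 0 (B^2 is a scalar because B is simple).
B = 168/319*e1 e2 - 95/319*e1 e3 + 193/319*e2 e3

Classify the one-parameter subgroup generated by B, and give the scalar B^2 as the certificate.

B^2 term by term: the squares give (168/319)^2*(e1 e2)^2 + (-95/319)^2*(e1 e3)^2 + (193/319)^2*(e2 e3)^2 = 28224/101761*(+1) + 9025/101761*(+1) + 37249/101761*(-1) = 0 (each basis 2-blade squares to minus the product of its generators' squares); cross terms between blades sharing an index anticommute and cancel. So B^2 = 0.
Answer: null-rotation, certificate B^2 = 0. One invariant decides it: the square 0 survives every conjugation, and its sign is exactly the classification.


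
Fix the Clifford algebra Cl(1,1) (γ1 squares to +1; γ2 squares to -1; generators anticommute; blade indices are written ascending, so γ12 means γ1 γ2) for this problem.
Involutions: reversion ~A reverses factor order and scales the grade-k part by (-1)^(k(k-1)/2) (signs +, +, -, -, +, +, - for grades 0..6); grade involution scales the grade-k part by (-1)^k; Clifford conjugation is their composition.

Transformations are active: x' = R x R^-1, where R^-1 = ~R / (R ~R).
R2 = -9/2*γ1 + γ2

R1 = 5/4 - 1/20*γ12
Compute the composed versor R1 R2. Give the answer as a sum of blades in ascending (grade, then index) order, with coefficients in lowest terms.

Distribute over the terms of R1 (each basis-blade product reordered to ascending indices, repeated generators contracted through their squares):
(5/4) R2 = -45/8*γ1 + 5/4*γ2
(-1/20*γ12) R2 = 1/20*γ1 - 9/40*γ2
Summing the partial products and collecting blades:
Answer: -223/40*γ1 + 41/40*γ2


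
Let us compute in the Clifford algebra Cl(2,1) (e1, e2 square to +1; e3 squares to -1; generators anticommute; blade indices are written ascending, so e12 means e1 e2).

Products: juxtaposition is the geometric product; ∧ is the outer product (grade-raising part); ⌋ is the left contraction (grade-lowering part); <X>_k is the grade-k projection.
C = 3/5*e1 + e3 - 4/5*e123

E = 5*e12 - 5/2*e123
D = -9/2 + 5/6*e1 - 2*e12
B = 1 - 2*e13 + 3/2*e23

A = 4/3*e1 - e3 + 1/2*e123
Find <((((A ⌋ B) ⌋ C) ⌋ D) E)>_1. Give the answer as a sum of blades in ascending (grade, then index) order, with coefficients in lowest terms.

step 1: 2*e1 - 3/2*e2 - 8/3*e3
step 2: 58/15 - 32/15*e12 - 6/5*e13 - 8/5*e23
step 3: -65/3 + 29/9*e1 - 116/15*e12
step 4: 116/3 + 145/9*e2 - 58/3*e3 - 325/3*e12 - 145/18*e23 + 325/6*e123
step 5: 145/9*e2 - 58/3*e3
Answer: 145/9*e2 - 58/3*e3


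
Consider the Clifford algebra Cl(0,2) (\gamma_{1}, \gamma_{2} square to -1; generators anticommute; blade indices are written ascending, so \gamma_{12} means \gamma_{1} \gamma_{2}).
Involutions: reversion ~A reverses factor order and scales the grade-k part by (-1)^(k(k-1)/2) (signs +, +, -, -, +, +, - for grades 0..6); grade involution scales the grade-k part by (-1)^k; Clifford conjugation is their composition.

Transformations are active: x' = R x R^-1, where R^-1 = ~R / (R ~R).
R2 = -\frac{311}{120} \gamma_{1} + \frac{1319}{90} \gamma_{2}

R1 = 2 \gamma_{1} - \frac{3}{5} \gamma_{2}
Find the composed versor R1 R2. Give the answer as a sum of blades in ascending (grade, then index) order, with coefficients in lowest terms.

Distribute over the terms of R1 (each basis-blade product reordered to ascending indices, repeated generators contracted through their squares):
(2 \gamma_{1}) R2 = \frac{311}{60} + \frac{1319}{45} \gamma_{12}
(-\frac{3}{5} \gamma_{2}) R2 = \frac{1319}{150} - \frac{311}{200} \gamma_{12}
Summing the partial products and collecting blades:
Answer: \frac{4193}{300} + \frac{49961}{1800} \gamma_{12}


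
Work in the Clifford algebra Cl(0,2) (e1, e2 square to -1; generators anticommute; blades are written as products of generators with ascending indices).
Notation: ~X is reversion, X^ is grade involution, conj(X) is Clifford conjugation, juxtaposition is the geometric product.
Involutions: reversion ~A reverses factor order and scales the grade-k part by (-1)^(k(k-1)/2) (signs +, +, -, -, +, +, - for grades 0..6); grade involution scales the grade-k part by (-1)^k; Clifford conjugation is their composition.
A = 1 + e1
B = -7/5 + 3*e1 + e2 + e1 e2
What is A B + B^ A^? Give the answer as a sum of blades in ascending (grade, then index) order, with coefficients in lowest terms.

first term: -22/5 + 8/5*e1 + 2*e1 e2
second term: -22/5 - 8/5*e1 - 2*e2
Answer: -44/5 - 2*e2 + 2*e1 e2


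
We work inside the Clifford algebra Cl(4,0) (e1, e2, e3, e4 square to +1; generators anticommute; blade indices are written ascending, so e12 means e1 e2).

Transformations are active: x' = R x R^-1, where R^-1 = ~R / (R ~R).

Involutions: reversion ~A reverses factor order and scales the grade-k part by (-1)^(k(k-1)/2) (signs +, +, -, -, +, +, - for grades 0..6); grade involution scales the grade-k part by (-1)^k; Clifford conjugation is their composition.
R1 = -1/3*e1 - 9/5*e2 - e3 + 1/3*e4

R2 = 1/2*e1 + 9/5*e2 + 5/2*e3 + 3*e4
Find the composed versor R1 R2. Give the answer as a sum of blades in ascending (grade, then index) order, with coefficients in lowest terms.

Distribute over the terms of R1 (each basis-blade product reordered to ascending indices, repeated generators contracted through their squares):
(-1/3*e1) R2 = -1/6 - 3/5*e12 - 5/6*e13 - e14
(-9/5*e2) R2 = -81/25 + 9/10*e12 - 9/2*e23 - 27/5*e24
(-e3) R2 = -5/2 + 1/2*e13 + 9/5*e23 - 3*e34
(1/3*e4) R2 = 1 - 1/6*e14 - 3/5*e24 - 5/6*e34
Summing the partial products and collecting blades:
Answer: -368/75 + 3/10*e12 - 1/3*e13 - 7/6*e14 - 27/10*e23 - 6*e24 - 23/6*e34


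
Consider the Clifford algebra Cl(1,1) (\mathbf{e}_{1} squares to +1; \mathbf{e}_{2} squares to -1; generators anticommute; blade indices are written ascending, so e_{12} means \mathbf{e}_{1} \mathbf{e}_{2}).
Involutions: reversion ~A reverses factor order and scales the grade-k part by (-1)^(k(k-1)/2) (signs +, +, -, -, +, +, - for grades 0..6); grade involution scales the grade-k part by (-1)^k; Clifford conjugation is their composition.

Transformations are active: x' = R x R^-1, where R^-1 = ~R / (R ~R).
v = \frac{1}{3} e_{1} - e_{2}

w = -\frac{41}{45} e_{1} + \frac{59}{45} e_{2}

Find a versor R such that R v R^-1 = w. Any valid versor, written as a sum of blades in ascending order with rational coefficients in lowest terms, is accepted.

R = v + w = -\frac{26}{45} e_{1} + \frac{14}{45} e_{2} works: the equal norms (-\frac{8}{9}) guarantee its sandwich swaps v into w.
Answer: -\frac{26}{45} e_{1} + \frac{14}{45} e_{2}


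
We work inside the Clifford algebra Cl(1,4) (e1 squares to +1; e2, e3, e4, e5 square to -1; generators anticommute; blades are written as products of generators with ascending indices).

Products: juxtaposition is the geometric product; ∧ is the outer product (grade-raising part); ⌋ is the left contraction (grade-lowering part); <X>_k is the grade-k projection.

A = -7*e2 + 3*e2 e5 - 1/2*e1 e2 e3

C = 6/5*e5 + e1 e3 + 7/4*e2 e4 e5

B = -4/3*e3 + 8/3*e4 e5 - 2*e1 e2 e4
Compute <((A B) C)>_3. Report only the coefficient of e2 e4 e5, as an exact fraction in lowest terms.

step 1: -2/3*e1 e2 + 14*e1 e4 + 28/3*e2 e3 + 8*e2 e4 + e3 e4 + 6*e1 e4 e5 + 4*e2 e3 e5 - 56/3*e2 e4 e5 - 4/3*e1 e2 e3 e4 e5
step 2: -98/3 - 14*e5 - 119/6*e1 e2 + 7/3*e1 e3 - 31/5*e1 e4 - 62/15*e2 e3 + 112/5*e2 e4 + 7*e3 e4 + 197/10*e1 e2 e5 + 539/30*e1 e4 e5 + 189/20*e2 e3 e5 + 164/15*e2 e4 e5 + 353/15*e3 e4 e5 - 32/5*e1 e2 e3 e4 + 56/3*e1 e2 e3 e4 e5
step 3: 197/10*e1 e2 e5 + 539/30*e1 e4 e5 + 189/20*e2 e3 e5 + 164/15*e2 e4 e5 + 353/15*e3 e4 e5
Answer: 164/15


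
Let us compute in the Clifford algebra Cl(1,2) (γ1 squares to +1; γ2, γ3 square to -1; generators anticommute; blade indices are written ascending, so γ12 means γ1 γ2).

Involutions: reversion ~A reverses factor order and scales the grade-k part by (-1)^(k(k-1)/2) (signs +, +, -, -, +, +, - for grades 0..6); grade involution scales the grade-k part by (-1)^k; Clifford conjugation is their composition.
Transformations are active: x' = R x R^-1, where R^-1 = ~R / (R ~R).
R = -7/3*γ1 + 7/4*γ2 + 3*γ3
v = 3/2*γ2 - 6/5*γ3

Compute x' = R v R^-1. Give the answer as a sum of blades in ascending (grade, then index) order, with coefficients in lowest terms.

~R = -7/3*γ1 + 7/4*γ2 + 3*γ3, and R ~R = -953/144, so R^-1 = ~R / (-953/144).
R v = 39/40 - 7/2*γ12 + 14/5*γ13 - 33/5*γ23
Answer: 3276/4765*γ1 - 19209/9530*γ2 + 1506/4765*γ3


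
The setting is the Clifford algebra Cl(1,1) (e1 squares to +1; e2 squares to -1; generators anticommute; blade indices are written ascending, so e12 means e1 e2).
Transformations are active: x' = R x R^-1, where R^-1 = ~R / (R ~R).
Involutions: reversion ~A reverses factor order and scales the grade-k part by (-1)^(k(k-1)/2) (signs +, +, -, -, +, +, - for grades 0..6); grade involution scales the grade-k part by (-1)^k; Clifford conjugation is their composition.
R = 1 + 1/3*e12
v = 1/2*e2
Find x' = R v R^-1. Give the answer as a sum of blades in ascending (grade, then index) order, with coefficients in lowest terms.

~R = 1 - 1/3*e12, and R ~R = 8/9, so R^-1 = ~R / (8/9).
R v = -1/6*e1 + 1/2*e2
Answer: -3/8*e1 + 5/8*e2


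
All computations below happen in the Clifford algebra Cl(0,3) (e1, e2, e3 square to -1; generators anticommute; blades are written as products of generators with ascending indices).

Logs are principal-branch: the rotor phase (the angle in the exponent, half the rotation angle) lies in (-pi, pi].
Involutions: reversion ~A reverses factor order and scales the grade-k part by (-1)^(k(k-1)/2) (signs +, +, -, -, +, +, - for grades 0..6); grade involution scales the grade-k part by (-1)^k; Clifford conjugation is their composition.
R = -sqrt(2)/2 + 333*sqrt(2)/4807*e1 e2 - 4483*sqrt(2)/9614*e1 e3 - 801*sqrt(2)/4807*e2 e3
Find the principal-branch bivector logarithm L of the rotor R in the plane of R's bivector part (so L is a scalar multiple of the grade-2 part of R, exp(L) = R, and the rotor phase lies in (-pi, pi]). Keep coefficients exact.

The scalar part of R is -sqrt(2)/2, which pins the rotor phase on the principal branch; dividing the bivector part by the sine of that phase recovers the unit plane, and L is the phase times that plane.
Concretely: cos(phase) = -sqrt(2)/2 gives phase = ±3*pi/4, and since phase/sin(phase) is even the sign is immaterial: L = (phase/sin(phase)) * <R>_2 = (3*sqrt(2)*pi/4) * <R>_2.
Answer: 999*pi/9614*e1 e2 - 13449*pi/19228*e1 e3 - 2403*pi/9614*e2 e3


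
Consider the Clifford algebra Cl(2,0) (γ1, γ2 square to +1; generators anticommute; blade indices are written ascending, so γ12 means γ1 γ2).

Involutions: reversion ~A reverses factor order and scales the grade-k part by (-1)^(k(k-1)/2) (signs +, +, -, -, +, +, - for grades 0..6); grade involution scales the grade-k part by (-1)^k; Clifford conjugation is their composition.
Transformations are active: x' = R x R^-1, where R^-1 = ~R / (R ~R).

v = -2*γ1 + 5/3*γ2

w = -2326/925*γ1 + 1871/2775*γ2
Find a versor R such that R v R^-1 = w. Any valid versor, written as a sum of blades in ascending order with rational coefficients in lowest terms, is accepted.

Equal squares first: v^2 = w^2 = 61/9. Then v + w = -4176/925*γ1 + 6496/2775*γ2 is a versor taking v to w, provided it is invertible.
Answer: -4176/925*γ1 + 6496/2775*γ2


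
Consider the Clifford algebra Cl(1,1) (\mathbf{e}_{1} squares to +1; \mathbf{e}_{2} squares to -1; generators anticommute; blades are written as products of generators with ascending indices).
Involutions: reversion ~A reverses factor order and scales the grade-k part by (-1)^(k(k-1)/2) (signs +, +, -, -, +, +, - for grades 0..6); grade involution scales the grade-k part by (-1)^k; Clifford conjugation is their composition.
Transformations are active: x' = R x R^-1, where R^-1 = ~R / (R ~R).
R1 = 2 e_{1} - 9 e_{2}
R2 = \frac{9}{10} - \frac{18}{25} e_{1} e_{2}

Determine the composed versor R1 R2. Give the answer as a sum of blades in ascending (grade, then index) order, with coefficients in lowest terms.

Distribute over the terms of R1 (each basis-blade product reordered to ascending indices, repeated generators contracted through their squares):
(2 e_{1}) R2 = \frac{9}{5} e_{1} - \frac{36}{25} e_{2}
(-9 e_{2}) R2 = \frac{162}{25} e_{1} - \frac{81}{10} e_{2}
Summing the partial products and collecting blades:
Answer: \frac{207}{25} e_{1} - \frac{477}{50} e_{2}


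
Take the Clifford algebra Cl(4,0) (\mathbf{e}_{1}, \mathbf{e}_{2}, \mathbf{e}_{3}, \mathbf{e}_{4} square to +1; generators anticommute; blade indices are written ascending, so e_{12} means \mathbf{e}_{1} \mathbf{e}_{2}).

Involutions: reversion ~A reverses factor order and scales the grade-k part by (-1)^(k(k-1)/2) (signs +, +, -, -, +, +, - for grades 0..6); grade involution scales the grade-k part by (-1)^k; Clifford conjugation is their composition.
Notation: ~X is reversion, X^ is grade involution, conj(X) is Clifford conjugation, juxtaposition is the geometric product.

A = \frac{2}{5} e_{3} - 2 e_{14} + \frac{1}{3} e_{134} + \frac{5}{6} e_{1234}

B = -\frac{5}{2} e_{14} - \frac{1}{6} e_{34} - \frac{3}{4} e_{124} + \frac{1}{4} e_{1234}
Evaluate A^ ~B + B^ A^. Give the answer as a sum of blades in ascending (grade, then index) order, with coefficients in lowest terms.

first term: \frac{125}{24} + \frac{1}{18} e_{1} - \frac{17}{12} e_{2} - \frac{35}{24} e_{3} - \frac{1}{15} e_{4} - \frac{5}{36} e_{12} + \frac{1}{3} e_{13} - \frac{11}{6} e_{23} - \frac{1}{10} e_{124} + e_{134} - \frac{3}{10} e_{1234}
second term: -\frac{115}{24} - \frac{1}{18} e_{1} - \frac{19}{12} e_{2} + \frac{35}{24} e_{3} - \frac{1}{15} e_{4} + \frac{5}{36} e_{12} + \frac{1}{3} e_{13} + \frac{17}{6} e_{23} + \frac{1}{10} e_{124} - e_{134} + \frac{3}{10} e_{1234}
Answer: \frac{5}{12} - 3 e_{2} - \frac{2}{15} e_{4} + \frac{2}{3} e_{13} + e_{23}


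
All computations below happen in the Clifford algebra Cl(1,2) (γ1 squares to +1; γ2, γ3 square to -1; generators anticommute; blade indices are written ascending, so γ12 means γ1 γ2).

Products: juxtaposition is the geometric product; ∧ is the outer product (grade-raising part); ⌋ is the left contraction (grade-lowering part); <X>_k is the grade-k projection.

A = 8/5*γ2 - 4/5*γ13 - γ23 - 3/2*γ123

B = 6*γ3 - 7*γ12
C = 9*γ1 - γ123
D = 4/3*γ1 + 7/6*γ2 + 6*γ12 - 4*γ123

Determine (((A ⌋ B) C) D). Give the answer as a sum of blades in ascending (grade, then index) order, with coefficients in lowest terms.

step 1: -56/5*γ1
step 2: -504/5 + 56/5*γ23
step 3: -448/5*γ1 - 588/5*γ2 + 196/15*γ3 - 3024/5*γ12 + 336/5*γ13 + 6272/15*γ123
Answer: -448/5*γ1 - 588/5*γ2 + 196/15*γ3 - 3024/5*γ12 + 336/5*γ13 + 6272/15*γ123


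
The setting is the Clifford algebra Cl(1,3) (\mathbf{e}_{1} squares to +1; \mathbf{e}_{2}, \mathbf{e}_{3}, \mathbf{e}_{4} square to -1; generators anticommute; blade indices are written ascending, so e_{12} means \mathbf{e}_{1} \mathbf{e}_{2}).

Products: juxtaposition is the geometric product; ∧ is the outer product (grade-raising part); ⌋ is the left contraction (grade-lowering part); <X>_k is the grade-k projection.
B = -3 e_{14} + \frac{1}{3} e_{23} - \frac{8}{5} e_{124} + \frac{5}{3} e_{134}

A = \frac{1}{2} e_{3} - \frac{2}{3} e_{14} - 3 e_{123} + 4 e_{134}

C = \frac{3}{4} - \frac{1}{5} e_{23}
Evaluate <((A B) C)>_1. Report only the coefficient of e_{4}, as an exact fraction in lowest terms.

step 1: -\frac{14}{3} + e_{1} - \frac{9}{10} e_{2} + \frac{118}{9} e_{3} + \frac{5}{6} e_{14} + \frac{32}{5} e_{23} + 5 e_{24} + \frac{24}{5} e_{34} + \frac{4}{3} e_{124} + \frac{3}{2} e_{134} + 9 e_{234} - \frac{46}{45} e_{1234}
step 2: -\frac{111}{50} + \frac{3}{4} e_{1} - \frac{1187}{360} e_{2} + \frac{724}{75} e_{3} + \frac{9}{5} e_{4} + \frac{757}{1800} e_{14} + \frac{86}{15} e_{23} + \frac{279}{100} e_{24} + \frac{23}{5} e_{34} - \frac{1}{5} e_{123} + \frac{7}{10} e_{124} + \frac{167}{120} e_{134} + \frac{27}{4} e_{234} - \frac{14}{15} e_{1234}
step 3: \frac{3}{4} e_{1} - \frac{1187}{360} e_{2} + \frac{724}{75} e_{3} + \frac{9}{5} e_{4}
Answer: \frac{9}{5}


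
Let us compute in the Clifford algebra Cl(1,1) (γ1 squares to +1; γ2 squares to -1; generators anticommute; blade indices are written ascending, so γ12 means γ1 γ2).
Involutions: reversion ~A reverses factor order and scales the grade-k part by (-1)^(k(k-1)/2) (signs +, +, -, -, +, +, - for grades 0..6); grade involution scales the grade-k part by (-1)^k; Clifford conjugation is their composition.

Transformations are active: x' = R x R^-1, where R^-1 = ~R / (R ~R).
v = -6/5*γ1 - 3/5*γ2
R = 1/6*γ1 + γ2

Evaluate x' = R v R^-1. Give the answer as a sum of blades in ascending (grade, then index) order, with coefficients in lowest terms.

~R = 1/6*γ1 + γ2, and R ~R = -35/36, so R^-1 = ~R / (-35/36).
R v = 2/5 + 11/10*γ12
Answer: 186/175*γ1 - 39/175*γ2


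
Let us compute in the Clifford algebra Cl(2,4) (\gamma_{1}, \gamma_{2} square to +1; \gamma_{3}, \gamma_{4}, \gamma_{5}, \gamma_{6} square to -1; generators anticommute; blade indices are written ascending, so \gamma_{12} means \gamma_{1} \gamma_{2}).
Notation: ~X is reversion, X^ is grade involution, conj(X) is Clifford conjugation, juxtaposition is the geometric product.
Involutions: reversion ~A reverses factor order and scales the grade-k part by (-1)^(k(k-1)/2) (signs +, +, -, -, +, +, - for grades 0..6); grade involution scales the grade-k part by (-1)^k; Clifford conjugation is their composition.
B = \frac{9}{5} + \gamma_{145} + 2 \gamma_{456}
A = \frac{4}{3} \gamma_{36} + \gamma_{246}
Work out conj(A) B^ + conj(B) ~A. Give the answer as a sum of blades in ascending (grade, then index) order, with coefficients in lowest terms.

first term: -2 \gamma_{25} - \frac{12}{5} \gamma_{36} + \frac{9}{5} \gamma_{246} - \frac{8}{3} \gamma_{345} - \gamma_{1256} + \frac{4}{3} \gamma_{13456}
second term: 2 \gamma_{25} - \frac{12}{5} \gamma_{36} - \frac{9}{5} \gamma_{246} - \frac{8}{3} \gamma_{345} - \gamma_{1256} - \frac{4}{3} \gamma_{13456}
Answer: -\frac{24}{5} \gamma_{36} - \frac{16}{3} \gamma_{345} - 2 \gamma_{1256}


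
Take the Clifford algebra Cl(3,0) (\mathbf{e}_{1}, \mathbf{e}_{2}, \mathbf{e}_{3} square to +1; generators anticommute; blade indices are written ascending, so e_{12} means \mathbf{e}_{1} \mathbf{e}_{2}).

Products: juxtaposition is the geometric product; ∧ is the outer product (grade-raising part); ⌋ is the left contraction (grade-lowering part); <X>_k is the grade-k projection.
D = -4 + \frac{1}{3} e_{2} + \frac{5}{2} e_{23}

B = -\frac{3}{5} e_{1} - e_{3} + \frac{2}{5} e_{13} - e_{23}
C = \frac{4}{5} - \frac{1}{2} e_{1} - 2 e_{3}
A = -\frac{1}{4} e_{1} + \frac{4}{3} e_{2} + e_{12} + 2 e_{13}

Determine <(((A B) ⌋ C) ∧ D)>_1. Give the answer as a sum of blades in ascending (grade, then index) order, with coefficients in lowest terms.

step 1: -\frac{13}{20} - 2 e_{1} + \frac{3}{5} e_{2} - \frac{7}{30} e_{3} + \frac{14}{5} e_{12} - \frac{3}{4} e_{13} - \frac{26}{15} e_{23} - \frac{77}{60} e_{123}
step 2: \frac{71}{75} + \frac{13}{40} e_{1} + \frac{13}{10} e_{3}
step 3: -\frac{284}{75} - \frac{13}{10} e_{1} + \frac{71}{225} e_{2} - \frac{26}{5} e_{3} + \frac{13}{120} e_{12} + \frac{29}{15} e_{23} + \frac{13}{16} e_{123}
step 4: -\frac{13}{10} e_{1} + \frac{71}{225} e_{2} - \frac{26}{5} e_{3}
Answer: -\frac{13}{10} e_{1} + \frac{71}{225} e_{2} - \frac{26}{5} e_{3}


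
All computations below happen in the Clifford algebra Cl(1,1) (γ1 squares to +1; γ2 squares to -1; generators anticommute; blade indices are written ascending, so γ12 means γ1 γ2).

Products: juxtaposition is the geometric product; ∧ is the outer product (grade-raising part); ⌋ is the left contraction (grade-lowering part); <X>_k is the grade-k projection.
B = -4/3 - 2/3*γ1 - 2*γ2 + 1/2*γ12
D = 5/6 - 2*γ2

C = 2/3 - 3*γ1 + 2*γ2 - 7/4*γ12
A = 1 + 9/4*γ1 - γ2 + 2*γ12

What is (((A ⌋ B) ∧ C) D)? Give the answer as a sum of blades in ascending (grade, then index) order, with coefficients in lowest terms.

step 1: -23/6 - 7/6*γ1 - 7/8*γ2 + 1/2*γ12
step 2: -23/9 + 193/18*γ1 - 33/4*γ2 + 25/12*γ12
step 3: -503/27 + 1415/108*γ1 - 127/72*γ2 - 473/24*γ12
Answer: -503/27 + 1415/108*γ1 - 127/72*γ2 - 473/24*γ12


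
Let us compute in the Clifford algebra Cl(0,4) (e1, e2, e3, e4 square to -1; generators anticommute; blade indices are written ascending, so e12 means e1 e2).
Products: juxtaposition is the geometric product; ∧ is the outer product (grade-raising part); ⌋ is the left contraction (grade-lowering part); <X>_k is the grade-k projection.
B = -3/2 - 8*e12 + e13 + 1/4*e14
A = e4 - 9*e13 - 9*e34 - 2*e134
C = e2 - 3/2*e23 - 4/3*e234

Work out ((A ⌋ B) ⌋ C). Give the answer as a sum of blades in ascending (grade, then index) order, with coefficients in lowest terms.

step 1: 9 + 1/4*e1
step 2: 9*e2 - 27/2*e23 - 12*e234
Answer: 9*e2 - 27/2*e23 - 12*e234


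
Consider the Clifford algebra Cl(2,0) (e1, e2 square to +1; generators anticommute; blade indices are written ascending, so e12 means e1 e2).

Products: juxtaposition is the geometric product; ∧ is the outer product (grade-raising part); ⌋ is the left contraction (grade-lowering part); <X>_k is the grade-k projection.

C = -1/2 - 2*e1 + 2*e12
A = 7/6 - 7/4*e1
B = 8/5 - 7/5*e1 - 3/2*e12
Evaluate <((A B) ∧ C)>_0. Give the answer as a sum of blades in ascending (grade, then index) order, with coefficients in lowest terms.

step 1: 259/60 - 133/30*e1 + 21/8*e2 - 7/4*e12
step 2: -259/120 - 77/12*e1 - 21/16*e2 + 1771/120*e12
step 3: -259/120
Answer: -259/120
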